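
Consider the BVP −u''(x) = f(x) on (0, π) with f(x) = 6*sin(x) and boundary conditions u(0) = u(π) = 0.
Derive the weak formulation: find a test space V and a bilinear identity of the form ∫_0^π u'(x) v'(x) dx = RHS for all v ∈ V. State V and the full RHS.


V = H^1_0(0, π) (so v(0) = v(π) = 0); weak form: ∫_0^π u'v' dx = ∫_0^π (6*sin(x)) v dx for all v ∈ V.

Multiply both sides by a test function v and integrate from 0 to π:
  ∫_0^π −u''(x) v(x) dx = ∫_0^π f(x) v(x) dx.
Integrate the LHS by parts once:
  ∫_0^π −u'' v dx = −[u'(x) v(x)]_0^π + ∫_0^π u'(x) v'(x) dx.
Thus ∫_0^π u'(x) v'(x) dx = ∫_0^π f(x) v(x) dx + [u'(x) v(x)]_0^π.
Choose V so that boundary terms are either known or forced to vanish.
u is Dirichlet: u(0) = u(π) = 0. Let V = H^1_0(0, π); then v(0) = v(π) = 0, and [u' v]_0^π = 0.
Weak formulation: find u (satisfying any essential BC) such that ∫_0^π u'(x) v'(x) dx = ∫_0^π f v dx for all v ∈ V.
Substituting f(x) = 6*sin(x), the right-hand side is ∫_0^π (6*sin(x)) v dx.


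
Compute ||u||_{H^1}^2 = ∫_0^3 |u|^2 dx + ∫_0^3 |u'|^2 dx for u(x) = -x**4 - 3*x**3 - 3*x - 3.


||u||_{H^1}^2 = 869427/28

The H^1 norm (squared) on an interval (0, L) is
  ||u||_{H^1}^2 = ∫_0^L u(x)^2 dx + ∫_0^L u'(x)^2 dx.
Compute u'(x) = -4*x**3 - 9*x**2 - 3.
Then u(x)^2 = x**8 + 6*x**7 + 9*x**6 + 6*x**5 + 24*x**4 + 18*x**3 + 9*x**2 + 18*x + 9 and u'(x)^2 = 16*x**6 + 72*x**5 + 81*x**4 + 24*x**3 + 54*x**2 + 9.
Integrate each monomial from 0 to 3 using ∫_0^3 c·x^n dx = c·3^(n+1)/(n+1):
  ∫_0^3 u(x)^2 dx = ∫_0^3 (x^8 + 6*x^7 + 9*x^6 + 6*x^5 + 24*x^4 + 18*x^3 + 9*x^2 + 18*x + 9) dx. Term by term:
    ∫_0^3 x^8 dx = 2187;  ∫_0^3 6*x^7 dx = 19683/4;  ∫_0^3 9*x^6 dx = 19683/7;
    ∫_0^3 6*x^5 dx = 729;  ∫_0^3 24*x^4 dx = 5832/5;  ∫_0^3 18*x^3 dx = 729/2;
    ∫_0^3 9*x^2 dx = 81;  ∫_0^3 18*x dx = 81;  ∫_0^3 9 dx = 27.
  Sum: 2187 + 19683/4 + 19683/7 + 729 + 5832/5 + 729/2 + 81 + 81 + 27 = 1731591/140.
  ∫_0^3 u'(x)^2 dx = ∫_0^3 (16*x^6 + 72*x^5 + 81*x^4 + 24*x^3 + 54*x^2 + 9) dx. Term by term:
    ∫_0^3 16*x^6 dx = 34992/7;  ∫_0^3 72*x^5 dx = 8748;  ∫_0^3 81*x^4 dx = 19683/5;
    ∫_0^3 24*x^3 dx = 486;  ∫_0^3 54*x^2 dx = 486;  ∫_0^3 9 dx = 27.
  Sum: 34992/7 + 8748 + 19683/5 + 486 + 486 + 27 = 653886/35.
Adding: ||u||_{H^1}^2 = 1731591/140 + 653886/35 = 869427/28.


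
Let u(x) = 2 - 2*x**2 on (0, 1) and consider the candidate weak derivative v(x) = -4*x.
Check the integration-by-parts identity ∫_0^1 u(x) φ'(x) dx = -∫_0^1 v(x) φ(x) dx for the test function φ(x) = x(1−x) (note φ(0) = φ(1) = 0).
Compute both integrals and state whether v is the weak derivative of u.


LHS = 1/3, RHS = 1/3. Yes, v = u' weakly.

u(x) = 2 - 2*x**2, classical derivative u'(x) = -4*x.
φ(x) = x(1−x), so φ'(x) = 1 - 2*x.
Note φ(0) = φ(1) = 0, so the boundary term u·φ vanishes.
LHS = ∫_0^1 u(x) φ'(x) dx = ∫_0^1 (4*x^3 - 2*x^2 - 4*x + 2) dx. Term by term:
  ∫_0^1 4*x^3 dx = 1;  ∫_0^1 -2*x^2 dx = -2/3;  ∫_0^1 -4*x dx = -2;
  ∫_0^1 2 dx = 2.
Sum: 1 − 2/3 − 2 + 2 = 1/3.
So LHS = 1/3.
∫_0^1 v(x) φ(x) dx = ∫_0^1 (4*x^3 - 4*x^2) dx. Term by term:
  ∫_0^1 4*x^3 dx = 1;  ∫_0^1 -4*x^2 dx = -4/3.
Sum: 1 − 4/3 = -1/3.
So RHS = -∫_0^1 v(x) φ(x) dx = 1/3.
LHS = RHS, so the identity holds for this test φ.
Moreover u is smooth here and v(x) = u'(x) = -4*x pointwise, so the identity holds for every test function. Hence v is the weak derivative of u.


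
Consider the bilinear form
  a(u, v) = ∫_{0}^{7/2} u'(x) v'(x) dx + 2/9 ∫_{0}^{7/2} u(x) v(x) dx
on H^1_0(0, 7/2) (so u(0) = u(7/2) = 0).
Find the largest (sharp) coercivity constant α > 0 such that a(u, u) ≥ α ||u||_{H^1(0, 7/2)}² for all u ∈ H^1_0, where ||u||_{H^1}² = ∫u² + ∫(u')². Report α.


α = 2*(49 + 18*π^2)/(9*(4*π^2 + 49))

Coercivity of a(·,·) on H^1_0(0, 7/2) means a(u, u) ≥ α ||u||_{H^1}² for every u ∈ H^1_0.
The interval has length L = 7/2, and Poincaré/coercivity depend only on L. Here a(u, u) = ∫(u')² + (2/9)·∫u².
Here 0 < c = 2/9 < 1. The condition a(u,u) ≥ α||u||_{H^1}² reads (1−α)∫(u')² ≥ (α−c)∫u². Any admissible α is ≤ 1 (rapidly oscillating u have ∫u²/∫(u')² → 0), and α = 1 would force 0 ≥ (1−c)∫u², impossible since c < 1; so 1−α > 0. By the sharp Poincaré inequality on H^1_0 of an interval of length L, ∫(u')² ≥ (π/L)²∫u² with equality for the first sine mode sin(π(x−x₀)/L) (x₀ the left endpoint), so the inequality holds for all u iff (1−α)(π/L)² ≥ α − c, i.e. α ≤ ((π/L)² + c)/((π/L)² + 1) = (1 + c(L/π)²)/(1 + (L/π)²). With (π/L)² = 4*π^2/49 and c = 2/9, the largest admissible constant is α = ((π/L)² + c)/((π/L)² + 1).
Simplifying, α = 2*(49 + 18*π^2)/(9*(4*π^2 + 49)).


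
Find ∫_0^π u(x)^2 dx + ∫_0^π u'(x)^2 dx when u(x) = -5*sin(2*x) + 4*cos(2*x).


||u||_{H^1(0,π)}^2 = 205*π/2

u'(x) = -8*sin(2*x) - 10*cos(2*x).
Expand u² and (u')² and integrate term by term on (0, π), using: for integers n ≥ 1, ∫_0^π sin²(nx) dx = ∫_0^π cos²(nx) dx = π/2; for n ≠ n', ∫_0^π sin(nx)sin(n'x) dx = ∫_0^π cos(nx)cos(n'x) dx = 0; and by product-to-sum, ∫_0^π sin(nx)cos(n'x) dx = ½∫_0^π [sin((n+n')x) + sin((n−n')x)] dx, which is 0 when n+n' is even and 2n/(n²−n'²) when n+n' is odd (it need not vanish on (0, π)).
  u² squared terms: (-5)²·∫sin(2x)² dx = 25·π/2 = 25*π/2;  (4)²·∫cos(2x)² dx = 16·π/2 = 8*π.
  u² cross terms: 2·(-5)·(4)·∫sin(2x)·cos(2x) dx = -40·(0) = 0.
  So ∫_0^π u² dx = 25*π/2 + 8*π + 0 = 41*π/2.
  (u')² squared terms: (-10)²·∫cos(2x)² dx = 100·π/2 = 50*π;  (-8)²·∫sin(2x)² dx = 64·π/2 = 32*π.
  (u')² cross terms: 2·(-10)·(-8)·∫cos(2x)·sin(2x) dx = 160·(0) = 0.
  So ∫_0^π (u')² dx = 50*π + 32*π + 0 = 82*π.
||u||_{H^1}^2 = (41*π/2) + (82*π) = 205*π/2.


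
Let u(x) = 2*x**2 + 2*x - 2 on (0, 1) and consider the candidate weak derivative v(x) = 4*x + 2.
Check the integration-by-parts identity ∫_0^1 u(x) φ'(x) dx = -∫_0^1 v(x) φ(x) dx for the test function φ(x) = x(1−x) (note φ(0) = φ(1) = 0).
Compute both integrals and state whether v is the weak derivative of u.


LHS = -2/3, RHS = -2/3. Yes, v = u' weakly.

u(x) = 2*x**2 + 2*x - 2, classical derivative u'(x) = 4*x + 2.
φ(x) = x(1−x), so φ'(x) = 1 - 2*x.
Note φ(0) = φ(1) = 0, so the boundary term u·φ vanishes.
LHS = ∫_0^1 u(x) φ'(x) dx = ∫_0^1 (-4*x^3 - 2*x^2 + 6*x - 2) dx. Term by term:
  ∫_0^1 -4*x^3 dx = -1;  ∫_0^1 -2*x^2 dx = -2/3;  ∫_0^1 6*x dx = 3;
  ∫_0^1 -2 dx = -2.
Sum: -1 − 2/3 + 3 − 2 = -2/3.
So LHS = -2/3.
∫_0^1 v(x) φ(x) dx = ∫_0^1 (-4*x^3 + 2*x^2 + 2*x) dx. Term by term:
  ∫_0^1 -4*x^3 dx = -1;  ∫_0^1 2*x^2 dx = 2/3;  ∫_0^1 2*x dx = 1.
Sum: -1 + 2/3 + 1 = 2/3.
So RHS = -∫_0^1 v(x) φ(x) dx = -2/3.
LHS = RHS, so the identity holds for this test φ.
Moreover u is smooth here and v(x) = u'(x) = 4*x + 2 pointwise, so the identity holds for every test function. Hence v is the weak derivative of u.


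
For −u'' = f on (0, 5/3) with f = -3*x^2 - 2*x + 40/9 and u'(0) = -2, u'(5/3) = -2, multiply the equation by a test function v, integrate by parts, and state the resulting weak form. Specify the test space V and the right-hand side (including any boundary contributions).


V = H^1(0, 5/3) (v unrestricted at boundary; u is determined up to an additive constant); weak form: ∫_0^5/3 u'v' dx = ∫_0^5/3 (-3*x^2 - 2*x + 40/9) v dx − 2·v(5/3) + 2·v(0) for all v ∈ V.

Multiply both sides by a test function v and integrate from 0 to 5/3:
  ∫_0^5/3 −u''(x) v(x) dx = ∫_0^5/3 f(x) v(x) dx.
Integrate the LHS by parts once:
  ∫_0^5/3 −u'' v dx = −[u'(x) v(x)]_0^5/3 + ∫_0^5/3 u'(x) v'(x) dx.
Thus ∫_0^5/3 u'(x) v'(x) dx = ∫_0^5/3 f(x) v(x) dx + [u'(x) v(x)]_0^5/3.
Choose V so that boundary terms are either known or forced to vanish.
u has inhomogeneous Neumann u'(0) = -2, u'(5/3) = -2. [u' v]_0^5/3 = (-2)·v(5/3) − (-2)·v(0) = − 2·v(5/3) + 2·v(0). Take V = H^1(0, 5/3); boundary term becomes part of RHS.
Weak formulation: find u (satisfying any essential BC) such that ∫_0^5/3 u'(x) v'(x) dx = ∫_0^5/3 f v dx − 2·v(5/3) + 2·v(0) for all v ∈ V (Neumann data are natural BCs: they enter the RHS as boundary terms).
Substituting f(x) = -3*x^2 - 2*x + 40/9, the right-hand side is ∫_0^5/3 (-3*x^2 - 2*x + 40/9) v dx − 2·v(5/3) + 2·v(0).
Compatibility check (pure Neumann): taking v ≡ 1 ∈ V gives 0 = ∫_0^5/3 f dx + (-2) − (-2), i.e. ∫_0^5/3 f dx must equal u'(0) − u'(5/3) = 0. Indeed ∫_0^5/3 (-3*x^2 - 2*x + 40/9) dx = 0, so the data are compatible. The solution is then unique only up to an additive constant (fix it e.g. by requiring ∫_0^5/3 u dx = 0).


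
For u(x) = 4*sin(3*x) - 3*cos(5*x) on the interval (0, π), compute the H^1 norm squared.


||u||_{H^1(0,π)}^2 = 197*π

u'(x) = 15*sin(5*x) + 12*cos(3*x).
Expand u² and (u')² and integrate term by term on (0, π), using: for integers n ≥ 1, ∫_0^π sin²(nx) dx = ∫_0^π cos²(nx) dx = π/2; for n ≠ n', ∫_0^π sin(nx)sin(n'x) dx = ∫_0^π cos(nx)cos(n'x) dx = 0; and by product-to-sum, ∫_0^π sin(nx)cos(n'x) dx = ½∫_0^π [sin((n+n')x) + sin((n−n')x)] dx, which is 0 when n+n' is even and 2n/(n²−n'²) when n+n' is odd (it need not vanish on (0, π)).
  u² squared terms: (-3)²·∫cos(5x)² dx = 9·π/2 = 9*π/2;  (4)²·∫sin(3x)² dx = 16·π/2 = 8*π.
  u² cross terms: 2·(-3)·(4)·∫cos(5x)·sin(3x) dx = -24·(0) = 0.
  So ∫_0^π u² dx = 9*π/2 + 8*π + 0 = 25*π/2.
  (u')² squared terms: (12)²·∫cos(3x)² dx = 144·π/2 = 72*π;  (15)²·∫sin(5x)² dx = 225·π/2 = 225*π/2.
  (u')² cross terms: 2·(12)·(15)·∫cos(3x)·sin(5x) dx = 360·(0) = 0.
  So ∫_0^π (u')² dx = 72*π + 225*π/2 + 0 = 369*π/2.
||u||_{H^1}^2 = (25*π/2) + (369*π/2) = 197*π.


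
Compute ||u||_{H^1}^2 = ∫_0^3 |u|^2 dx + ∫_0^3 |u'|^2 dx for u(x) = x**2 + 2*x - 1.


||u||_{H^1}^2 = 1083/5

The H^1 norm (squared) on an interval (0, L) is
  ||u||_{H^1}^2 = ∫_0^L u(x)^2 dx + ∫_0^L u'(x)^2 dx.
Compute u'(x) = 2*x + 2.
Then u(x)^2 = x**4 + 4*x**3 + 2*x**2 - 4*x + 1 and u'(x)^2 = 4*x**2 + 8*x + 4.
Integrate each monomial from 0 to 3 using ∫_0^3 c·x^n dx = c·3^(n+1)/(n+1):
  ∫_0^3 u(x)^2 dx = ∫_0^3 (x^4 + 4*x^3 + 2*x^2 - 4*x + 1) dx. Term by term:
    ∫_0^3 x^4 dx = 243/5;  ∫_0^3 4*x^3 dx = 81;  ∫_0^3 2*x^2 dx = 18;
    ∫_0^3 -4*x dx = -18;  ∫_0^3 1 dx = 3.
  Sum: 243/5 + 81 + 18 − 18 + 3 = 663/5.
  ∫_0^3 u'(x)^2 dx = ∫_0^3 (4*x^2 + 8*x + 4) dx. Term by term:
    ∫_0^3 4*x^2 dx = 36;  ∫_0^3 8*x dx = 36;  ∫_0^3 4 dx = 12.
  Sum: 36 + 36 + 12 = 84.
Adding: ||u||_{H^1}^2 = 663/5 + 84 = 1083/5.


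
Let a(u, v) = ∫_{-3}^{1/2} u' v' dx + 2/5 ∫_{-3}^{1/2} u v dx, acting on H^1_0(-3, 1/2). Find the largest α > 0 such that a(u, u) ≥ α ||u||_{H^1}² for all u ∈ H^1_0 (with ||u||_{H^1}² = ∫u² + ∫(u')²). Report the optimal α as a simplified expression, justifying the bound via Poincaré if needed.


α = 2*(49 + 10*π^2)/(5*(4*π^2 + 49))

Coercivity of a(·,·) on H^1_0(-3, 1/2) means a(u, u) ≥ α ||u||_{H^1}² for every u ∈ H^1_0.
The interval has length L = 7/2, and Poincaré/coercivity depend only on L. Here a(u, u) = ∫(u')² + (2/5)·∫u².
Here 0 < c = 2/5 < 1. The condition a(u,u) ≥ α||u||_{H^1}² reads (1−α)∫(u')² ≥ (α−c)∫u². Any admissible α is ≤ 1 (rapidly oscillating u have ∫u²/∫(u')² → 0), and α = 1 would force 0 ≥ (1−c)∫u², impossible since c < 1; so 1−α > 0. By the sharp Poincaré inequality on H^1_0 of an interval of length L, ∫(u')² ≥ (π/L)²∫u² with equality for the first sine mode sin(π(x−x₀)/L) (x₀ the left endpoint), so the inequality holds for all u iff (1−α)(π/L)² ≥ α − c, i.e. α ≤ ((π/L)² + c)/((π/L)² + 1) = (1 + c(L/π)²)/(1 + (L/π)²). With (π/L)² = 4*π^2/49 and c = 2/5, the largest admissible constant is α = ((π/L)² + c)/((π/L)² + 1).
Simplifying, α = 2*(49 + 10*π^2)/(5*(4*π^2 + 49)).


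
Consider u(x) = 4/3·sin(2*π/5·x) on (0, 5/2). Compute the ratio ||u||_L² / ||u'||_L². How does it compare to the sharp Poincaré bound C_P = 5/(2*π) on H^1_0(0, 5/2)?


||u||_L² / ||u'||_L² = 5/(2*π) = C_P.

u(x) = 4/3·sin(2*π/5·x), so u'(x) = 8*π*cos(2*π*x/5)/15.
Writing u(x) = A·sin(kπx/L) with A = 4/3 and k = 1, use ∫_0^L sin²(kπx/L) dx = L/2 and ∫_0^L cos²(kπx/L) dx = L/2.
u² = 16/9·sin²(2*π/5·x) and (u')² = 64*π^2/225·cos²(2*π/5·x), and each of sin², cos² integrates to L/2 = 5/4 over (0, 5/2).
∫_0^5/2 u² dx = 20/9, so ||u||_L² = 2*sqrt(5)/3.
∫_0^5/2 (u')² dx = 16*π^2/45, so ||u'||_L² = 4*sqrt(5)*π/15.
Ratio ||u||_L² / ||u'||_L² = 5/(2*π).
Sharp Poincaré constant on H^1_0(0, 5/2) is C_P = L/π = 5/(2*π), achieved by sin(2*π/5·x).
This is the k = 1 eigenfunction (up to amplitude), so the ratio equals the sharp Poincaré constant exactly.


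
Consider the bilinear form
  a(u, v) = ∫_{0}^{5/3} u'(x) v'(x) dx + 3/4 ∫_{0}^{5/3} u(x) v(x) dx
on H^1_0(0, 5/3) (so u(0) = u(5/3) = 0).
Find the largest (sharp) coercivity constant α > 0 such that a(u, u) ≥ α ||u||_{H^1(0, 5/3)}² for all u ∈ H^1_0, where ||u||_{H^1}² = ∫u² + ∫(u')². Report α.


α = 3*(25 + 12*π^2)/(4*(25 + 9*π^2))

Coercivity of a(·,·) on H^1_0(0, 5/3) means a(u, u) ≥ α ||u||_{H^1}² for every u ∈ H^1_0.
The interval has length L = 5/3, and Poincaré/coercivity depend only on L. Here a(u, u) = ∫(u')² + (3/4)·∫u².
Here 0 < c = 3/4 < 1. The condition a(u,u) ≥ α||u||_{H^1}² reads (1−α)∫(u')² ≥ (α−c)∫u². Any admissible α is ≤ 1 (rapidly oscillating u have ∫u²/∫(u')² → 0), and α = 1 would force 0 ≥ (1−c)∫u², impossible since c < 1; so 1−α > 0. By the sharp Poincaré inequality on H^1_0 of an interval of length L, ∫(u')² ≥ (π/L)²∫u² with equality for the first sine mode sin(π(x−x₀)/L) (x₀ the left endpoint), so the inequality holds for all u iff (1−α)(π/L)² ≥ α − c, i.e. α ≤ ((π/L)² + c)/((π/L)² + 1) = (1 + c(L/π)²)/(1 + (L/π)²). With (π/L)² = 9*π^2/25 and c = 3/4, the largest admissible constant is α = ((π/L)² + c)/((π/L)² + 1).
Simplifying, α = 3*(25 + 12*π^2)/(4*(25 + 9*π^2)).


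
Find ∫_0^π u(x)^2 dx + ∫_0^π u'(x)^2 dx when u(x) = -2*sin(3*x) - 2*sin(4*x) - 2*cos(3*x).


||u||_{H^1(0,π)}^2 = 640/7 + 74*π

u'(x) = 6*sin(3*x) - 6*cos(3*x) - 8*cos(4*x).
Expand u² and (u')² and integrate term by term on (0, π), using: for integers n ≥ 1, ∫_0^π sin²(nx) dx = ∫_0^π cos²(nx) dx = π/2; for n ≠ n', ∫_0^π sin(nx)sin(n'x) dx = ∫_0^π cos(nx)cos(n'x) dx = 0; and by product-to-sum, ∫_0^π sin(nx)cos(n'x) dx = ½∫_0^π [sin((n+n')x) + sin((n−n')x)] dx, which is 0 when n+n' is even and 2n/(n²−n'²) when n+n' is odd (it need not vanish on (0, π)).
  u² squared terms: (-2)²·∫cos(3x)² dx = 4·π/2 = 2*π;  (-2)²·∫sin(3x)² dx = 4·π/2 = 2*π;  (-2)²·∫sin(4x)² dx = 4·π/2 = 2*π.
  u² cross terms: 2·(-2)·(-2)·∫cos(3x)·sin(3x) dx = 8·(0) = 0;  2·(-2)·(-2)·∫cos(3x)·sin(4x) dx = 8·(8/7) = 64/7;  2·(-2)·(-2)·∫sin(3x)·sin(4x) dx = 8·(0) = 0.
  So ∫_0^π u² dx = 2*π + 2*π + 2*π + 0 + 64/7 + 0 = 64/7 + 6*π.
  (u')² squared terms: (-8)²·∫cos(4x)² dx = 64·π/2 = 32*π;  (-6)²·∫cos(3x)² dx = 36·π/2 = 18*π;  (6)²·∫sin(3x)² dx = 36·π/2 = 18*π.
  (u')² cross terms: 2·(-8)·(-6)·∫cos(4x)·cos(3x) dx = 96·(0) = 0;  2·(-8)·(6)·∫cos(4x)·sin(3x) dx = -96·(-6/7) = 576/7;  2·(-6)·(6)·∫cos(3x)·sin(3x) dx = -72·(0) = 0.
  So ∫_0^π (u')² dx = 32*π + 18*π + 18*π + 0 + 576/7 + 0 = 576/7 + 68*π.
||u||_{H^1}^2 = (64/7 + 6*π) + (576/7 + 68*π) = 640/7 + 74*π.


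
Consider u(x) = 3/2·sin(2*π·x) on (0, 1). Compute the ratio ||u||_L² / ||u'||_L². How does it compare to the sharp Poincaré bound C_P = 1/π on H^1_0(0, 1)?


||u||_L² / ||u'||_L² = 1/(2*π) < C_P = 1/π.

u(x) = 3/2·sin(2*π·x), so u'(x) = 3*π*cos(2*π*x).
Writing u(x) = A·sin(kπx/L) with A = 3/2 and k = 2, use ∫_0^L sin²(kπx/L) dx = L/2 and ∫_0^L cos²(kπx/L) dx = L/2.
u² = 9/4·sin²(2*π·x) and (u')² = 9*π^2·cos²(2*π·x), and each of sin², cos² integrates to L/2 = 1/2 over (0, 1).
∫_0^1 u² dx = 9/8, so ||u||_L² = 3*sqrt(2)/4.
∫_0^1 (u')² dx = 9*π^2/2, so ||u'||_L² = 3*sqrt(2)*π/2.
Ratio ||u||_L² / ||u'||_L² = 1/(2*π).
Sharp Poincaré constant on H^1_0(0, 1) is C_P = L/π = 1/π, achieved by sin(π·x).
This is the k = 2 harmonic; the ratio L/(kπ) is strictly less than C_P = L/π, consistent with the sharp inequality ||u||_L² ≤ C_P ||u'||_L².


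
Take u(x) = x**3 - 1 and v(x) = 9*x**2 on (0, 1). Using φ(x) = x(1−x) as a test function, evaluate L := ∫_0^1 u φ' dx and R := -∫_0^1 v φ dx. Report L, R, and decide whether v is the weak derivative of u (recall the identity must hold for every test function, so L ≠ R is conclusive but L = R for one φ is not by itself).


LHS = -3/20, RHS = -9/20. No, v is not the weak derivative of u.

u(x) = x**3 - 1, classical derivative u'(x) = 3*x**2.
φ(x) = x(1−x), so φ'(x) = 1 - 2*x.
Note φ(0) = φ(1) = 0, so the boundary term u·φ vanishes.
LHS = ∫_0^1 u(x) φ'(x) dx = ∫_0^1 (-2*x^4 + x^3 + 2*x - 1) dx. Term by term:
  ∫_0^1 -2*x^4 dx = -2/5;  ∫_0^1 x^3 dx = 1/4;  ∫_0^1 2*x dx = 1;
  ∫_0^1 -1 dx = -1.
Sum: -2/5 + 1/4 + 1 − 1 = -3/20.
So LHS = -3/20.
∫_0^1 v(x) φ(x) dx = ∫_0^1 (-9*x^4 + 9*x^3) dx. Term by term:
  ∫_0^1 -9*x^4 dx = -9/5;  ∫_0^1 9*x^3 dx = 9/4.
Sum: -9/5 + 9/4 = 9/20.
So RHS = -∫_0^1 v(x) φ(x) dx = -9/20.
LHS − RHS = 3/10 ≠ 0, so the identity fails.
(For a valid weak derivative the identity must hold for EVERY test function, in particular this one. The failure shows v is NOT the weak derivative of u.)
Correct weak derivative would be u'(x) = 3*x**2.


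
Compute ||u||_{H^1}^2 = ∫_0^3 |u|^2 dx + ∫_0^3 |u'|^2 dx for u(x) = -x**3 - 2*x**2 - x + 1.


||u||_{H^1}^2 = 31611/14

The H^1 norm (squared) on an interval (0, L) is
  ||u||_{H^1}^2 = ∫_0^L u(x)^2 dx + ∫_0^L u'(x)^2 dx.
Compute u'(x) = -3*x**2 - 4*x - 1.
Then u(x)^2 = x**6 + 4*x**5 + 6*x**4 + 2*x**3 - 3*x**2 - 2*x + 1 and u'(x)^2 = 9*x**4 + 24*x**3 + 22*x**2 + 8*x + 1.
Integrate each monomial from 0 to 3 using ∫_0^3 c·x^n dx = c·3^(n+1)/(n+1):
  ∫_0^3 u(x)^2 dx = ∫_0^3 (x^6 + 4*x^5 + 6*x^4 + 2*x^3 - 3*x^2 - 2*x + 1) dx. Term by term:
    ∫_0^3 x^6 dx = 2187/7;  ∫_0^3 4*x^5 dx = 486;  ∫_0^3 6*x^4 dx = 1458/5;
    ∫_0^3 2*x^3 dx = 81/2;  ∫_0^3 -3*x^2 dx = -27;  ∫_0^3 -2*x dx = -9;
    ∫_0^3 1 dx = 3.
  Sum: 2187/7 + 486 + 1458/5 + 81/2 − 27 − 9 + 3 = 76827/70.
  ∫_0^3 u'(x)^2 dx = ∫_0^3 (9*x^4 + 24*x^3 + 22*x^2 + 8*x + 1) dx. Term by term:
    ∫_0^3 9*x^4 dx = 2187/5;  ∫_0^3 24*x^3 dx = 486;  ∫_0^3 22*x^2 dx = 198;
    ∫_0^3 8*x dx = 36;  ∫_0^3 1 dx = 3.
  Sum: 2187/5 + 486 + 198 + 36 + 3 = 5802/5.
Adding: ||u||_{H^1}^2 = 76827/70 + 5802/5 = 31611/14.


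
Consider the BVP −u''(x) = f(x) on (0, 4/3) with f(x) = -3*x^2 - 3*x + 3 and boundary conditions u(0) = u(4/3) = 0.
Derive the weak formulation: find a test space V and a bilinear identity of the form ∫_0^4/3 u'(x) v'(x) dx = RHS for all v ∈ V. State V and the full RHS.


V = H^1_0(0, 4/3) (so v(0) = v(4/3) = 0); weak form: ∫_0^4/3 u'v' dx = ∫_0^4/3 (-3*x^2 - 3*x + 3) v dx for all v ∈ V.

Multiply both sides by a test function v and integrate from 0 to 4/3:
  ∫_0^4/3 −u''(x) v(x) dx = ∫_0^4/3 f(x) v(x) dx.
Integrate the LHS by parts once:
  ∫_0^4/3 −u'' v dx = −[u'(x) v(x)]_0^4/3 + ∫_0^4/3 u'(x) v'(x) dx.
Thus ∫_0^4/3 u'(x) v'(x) dx = ∫_0^4/3 f(x) v(x) dx + [u'(x) v(x)]_0^4/3.
Choose V so that boundary terms are either known or forced to vanish.
u is Dirichlet: u(0) = u(4/3) = 0. Let V = H^1_0(0, 4/3); then v(0) = v(4/3) = 0, and [u' v]_0^4/3 = 0.
Weak formulation: find u (satisfying any essential BC) such that ∫_0^4/3 u'(x) v'(x) dx = ∫_0^4/3 f v dx for all v ∈ V.
Substituting f(x) = -3*x^2 - 3*x + 3, the right-hand side is ∫_0^4/3 (-3*x^2 - 3*x + 3) v dx.


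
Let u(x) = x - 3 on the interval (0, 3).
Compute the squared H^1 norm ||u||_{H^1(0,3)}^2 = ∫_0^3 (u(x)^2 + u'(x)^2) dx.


||u||_{H^1}^2 = 12

The H^1 norm (squared) on an interval (0, L) is
  ||u||_{H^1}^2 = ∫_0^L u(x)^2 dx + ∫_0^L u'(x)^2 dx.
Compute u'(x) = 1.
Then u(x)^2 = x**2 - 6*x + 9 and u'(x)^2 = 1.
Integrate each monomial from 0 to 3 using ∫_0^3 c·x^n dx = c·3^(n+1)/(n+1):
  ∫_0^3 u(x)^2 dx = ∫_0^3 (x^2 - 6*x + 9) dx. Term by term:
    ∫_0^3 x^2 dx = 9;  ∫_0^3 -6*x dx = -27;  ∫_0^3 9 dx = 27.
  Sum: 9 − 27 + 27 = 9.
  ∫_0^3 u'(x)^2 dx = ∫_0^3 (1) dx. Term by term:
    ∫_0^3 1 dx = 3.
Adding: ||u||_{H^1}^2 = 9 + 3 = 12.


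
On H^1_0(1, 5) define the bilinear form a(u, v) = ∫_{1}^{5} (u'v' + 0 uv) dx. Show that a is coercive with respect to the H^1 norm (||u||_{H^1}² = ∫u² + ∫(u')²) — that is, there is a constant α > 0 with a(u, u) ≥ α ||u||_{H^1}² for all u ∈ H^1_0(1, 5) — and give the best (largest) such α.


α = π^2/(π^2 + 16)

Coercivity of a(·,·) on H^1_0(1, 5) means a(u, u) ≥ α ||u||_{H^1}² for every u ∈ H^1_0.
The interval has length L = 4, and Poincaré/coercivity depend only on L. Here a(u, u) = ∫(u')² + (0)·∫u².
Here c = 0, so a(u,u) = ∫(u')² alone. The condition a(u,u) ≥ α||u||_{H^1}² reads (1−α)∫(u')² ≥ (α−c)∫u². Any admissible α is ≤ 1 (rapidly oscillating u have ∫u²/∫(u')² → 0), and α = 1 would force 0 ≥ (1−c)∫u², impossible since c < 1; so 1−α > 0. By the sharp Poincaré inequality on H^1_0 of an interval of length L, ∫(u')² ≥ (π/L)²∫u² with equality for the first sine mode sin(π(x−x₀)/L) (x₀ the left endpoint), so the inequality holds for all u iff (1−α)(π/L)² ≥ α − c, i.e. α ≤ ((π/L)² + c)/((π/L)² + 1) = (1 + c(L/π)²)/(1 + (L/π)²). (Direct route, valid since c ≤ 0: Poincaré gives c∫u² ≥ c(L/π)²∫(u')², so a(u,u) ≥ (1 + c(L/π)²)∫(u')², while ||u||_{H^1}² ≤ (1 + (L/π)²)∫(u')²; dividing yields the same α.) With (π/L)² = π^2/16 and c = 0, the largest admissible constant is α = ((π/L)² + c)/((π/L)² + 1).
Simplifying, α = π^2/(π^2 + 16).


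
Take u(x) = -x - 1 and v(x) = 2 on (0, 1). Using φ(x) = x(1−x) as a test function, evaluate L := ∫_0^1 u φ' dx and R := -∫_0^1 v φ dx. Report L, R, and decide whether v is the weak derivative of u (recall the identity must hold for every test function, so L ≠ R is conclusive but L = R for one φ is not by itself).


LHS = 1/6, RHS = -1/3. No, v is not the weak derivative of u.

u(x) = -x - 1, classical derivative u'(x) = -1.
φ(x) = x(1−x), so φ'(x) = 1 - 2*x.
Note φ(0) = φ(1) = 0, so the boundary term u·φ vanishes.
LHS = ∫_0^1 u(x) φ'(x) dx = ∫_0^1 (2*x^2 + x - 1) dx. Term by term:
  ∫_0^1 2*x^2 dx = 2/3;  ∫_0^1 x dx = 1/2;  ∫_0^1 -1 dx = -1.
Sum: 2/3 + 1/2 − 1 = 1/6.
So LHS = 1/6.
∫_0^1 v(x) φ(x) dx = ∫_0^1 (-2*x^2 + 2*x) dx. Term by term:
  ∫_0^1 -2*x^2 dx = -2/3;  ∫_0^1 2*x dx = 1.
Sum: -2/3 + 1 = 1/3.
So RHS = -∫_0^1 v(x) φ(x) dx = -1/3.
LHS − RHS = 1/2 ≠ 0, so the identity fails.
(For a valid weak derivative the identity must hold for EVERY test function, in particular this one. The failure shows v is NOT the weak derivative of u.)
Correct weak derivative would be u'(x) = -1.


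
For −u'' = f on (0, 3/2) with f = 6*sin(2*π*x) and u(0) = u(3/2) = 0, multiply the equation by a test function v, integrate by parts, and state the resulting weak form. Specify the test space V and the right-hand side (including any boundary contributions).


V = H^1_0(0, 3/2) (so v(0) = v(3/2) = 0); weak form: ∫_0^3/2 u'v' dx = ∫_0^3/2 (6*sin(2*π*x)) v dx for all v ∈ V.

Multiply both sides by a test function v and integrate from 0 to 3/2:
  ∫_0^3/2 −u''(x) v(x) dx = ∫_0^3/2 f(x) v(x) dx.
Integrate the LHS by parts once:
  ∫_0^3/2 −u'' v dx = −[u'(x) v(x)]_0^3/2 + ∫_0^3/2 u'(x) v'(x) dx.
Thus ∫_0^3/2 u'(x) v'(x) dx = ∫_0^3/2 f(x) v(x) dx + [u'(x) v(x)]_0^3/2.
Choose V so that boundary terms are either known or forced to vanish.
u is Dirichlet: u(0) = u(3/2) = 0. Let V = H^1_0(0, 3/2); then v(0) = v(3/2) = 0, and [u' v]_0^3/2 = 0.
Weak formulation: find u (satisfying any essential BC) such that ∫_0^3/2 u'(x) v'(x) dx = ∫_0^3/2 f v dx for all v ∈ V.
Substituting f(x) = 6*sin(2*π*x), the right-hand side is ∫_0^3/2 (6*sin(2*π*x)) v dx.


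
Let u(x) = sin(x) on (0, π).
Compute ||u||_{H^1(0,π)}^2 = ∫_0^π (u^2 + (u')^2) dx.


||u||_{H^1(0,π)}^2 = π

u'(x) = cos(x).
Expand u² and (u')² and integrate term by term on (0, π), using: for integers n ≥ 1, ∫_0^π sin²(nx) dx = ∫_0^π cos²(nx) dx = π/2; for n ≠ n', ∫_0^π sin(nx)sin(n'x) dx = ∫_0^π cos(nx)cos(n'x) dx = 0; and by product-to-sum, ∫_0^π sin(nx)cos(n'x) dx = ½∫_0^π [sin((n+n')x) + sin((n−n')x)] dx, which is 0 when n+n' is even and 2n/(n²−n'²) when n+n' is odd (it need not vanish on (0, π)).
  u² squared terms: (1)²·∫sin(x)² dx = 1·π/2 = π/2.
  So ∫_0^π u² dx = π/2.
  (u')² squared terms: (1)²·∫cos(x)² dx = 1·π/2 = π/2.
  So ∫_0^π (u')² dx = π/2.
||u||_{H^1}^2 = (π/2) + (π/2) = π.


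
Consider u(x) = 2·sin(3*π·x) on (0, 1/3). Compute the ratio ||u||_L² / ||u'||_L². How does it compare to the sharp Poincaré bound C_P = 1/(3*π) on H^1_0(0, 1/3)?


||u||_L² / ||u'||_L² = 1/(3*π) = C_P.

u(x) = 2·sin(3*π·x), so u'(x) = 6*π*cos(3*π*x).
Writing u(x) = A·sin(kπx/L) with A = 2 and k = 1, use ∫_0^L sin²(kπx/L) dx = L/2 and ∫_0^L cos²(kπx/L) dx = L/2.
u² = 4·sin²(3*π·x) and (u')² = 36*π^2·cos²(3*π·x), and each of sin², cos² integrates to L/2 = 1/6 over (0, 1/3).
∫_0^1/3 u² dx = 2/3, so ||u||_L² = sqrt(6)/3.
∫_0^1/3 (u')² dx = 6*π^2, so ||u'||_L² = sqrt(6)*π.
Ratio ||u||_L² / ||u'||_L² = 1/(3*π).
Sharp Poincaré constant on H^1_0(0, 1/3) is C_P = L/π = 1/(3*π), achieved by sin(3*π·x).
This is the k = 1 eigenfunction (up to amplitude), so the ratio equals the sharp Poincaré constant exactly.


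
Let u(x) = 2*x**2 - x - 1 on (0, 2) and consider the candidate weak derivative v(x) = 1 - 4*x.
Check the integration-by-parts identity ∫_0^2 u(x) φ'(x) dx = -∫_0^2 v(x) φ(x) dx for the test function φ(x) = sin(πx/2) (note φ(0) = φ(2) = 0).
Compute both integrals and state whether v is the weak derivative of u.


LHS = -12/π, RHS = 12/π. No, v is not the weak derivative of u.

u(x) = 2*x**2 - x - 1, classical derivative u'(x) = 4*x - 1.
φ(x) = sin(πx/2), so φ'(x) = π*cos(π*x/2)/2.
Note φ(0) = φ(2) = 0, so the boundary term u·φ vanishes.
LHS = ∫_0^2 u(x) φ'(x) dx = ∫_0^2 (π*x^2*cos(π*x/2) - π*x*cos(π*x/2)/2 - π*cos(π*x/2)/2) dx. Term by term:
  ∫_0^2 -π*cos(π*x/2)/2 dx = 0;  ∫_0^2 π*x^2*cos(π*x/2) dx = -16/π;  ∫_0^2 -π*x*cos(π*x/2)/2 dx = 4/π.
Sum: 0 − 16/π + 4/π = -12/π.
So LHS = -12/π.
∫_0^2 v(x) φ(x) dx = ∫_0^2 (-4*x*sin(π*x/2) + sin(π*x/2)) dx. Term by term:
  ∫_0^2 -4*x*sin(π*x/2) dx = -16/π;  ∫_0^2 sin(π*x/2) dx = 4/π.
Sum: -16/π + 4/π = -12/π.
So RHS = -∫_0^2 v(x) φ(x) dx = 12/π.
LHS − RHS = -24/π ≠ 0, so the identity fails.
(For a valid weak derivative the identity must hold for EVERY test function, in particular this one. The failure shows v is NOT the weak derivative of u.)
Correct weak derivative would be u'(x) = 4*x - 1.


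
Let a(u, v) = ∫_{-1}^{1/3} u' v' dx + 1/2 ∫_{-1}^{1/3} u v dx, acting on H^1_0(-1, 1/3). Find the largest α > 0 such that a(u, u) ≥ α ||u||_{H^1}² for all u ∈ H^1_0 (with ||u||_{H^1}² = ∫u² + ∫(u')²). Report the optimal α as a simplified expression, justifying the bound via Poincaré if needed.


α = (8 + 9*π^2)/(16 + 9*π^2)

Coercivity of a(·,·) on H^1_0(-1, 1/3) means a(u, u) ≥ α ||u||_{H^1}² for every u ∈ H^1_0.
The interval has length L = 4/3, and Poincaré/coercivity depend only on L. Here a(u, u) = ∫(u')² + (1/2)·∫u².
Here 0 < c = 1/2 < 1. The condition a(u,u) ≥ α||u||_{H^1}² reads (1−α)∫(u')² ≥ (α−c)∫u². Any admissible α is ≤ 1 (rapidly oscillating u have ∫u²/∫(u')² → 0), and α = 1 would force 0 ≥ (1−c)∫u², impossible since c < 1; so 1−α > 0. By the sharp Poincaré inequality on H^1_0 of an interval of length L, ∫(u')² ≥ (π/L)²∫u² with equality for the first sine mode sin(π(x−x₀)/L) (x₀ the left endpoint), so the inequality holds for all u iff (1−α)(π/L)² ≥ α − c, i.e. α ≤ ((π/L)² + c)/((π/L)² + 1) = (1 + c(L/π)²)/(1 + (L/π)²). With (π/L)² = 9*π^2/16 and c = 1/2, the largest admissible constant is α = ((π/L)² + c)/((π/L)² + 1).
Simplifying, α = (8 + 9*π^2)/(16 + 9*π^2).


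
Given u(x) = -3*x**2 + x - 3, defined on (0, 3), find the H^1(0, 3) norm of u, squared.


||u||_{H^1}^2 = 7599/10

The H^1 norm (squared) on an interval (0, L) is
  ||u||_{H^1}^2 = ∫_0^L u(x)^2 dx + ∫_0^L u'(x)^2 dx.
Compute u'(x) = 1 - 6*x.
Then u(x)^2 = 9*x**4 - 6*x**3 + 19*x**2 - 6*x + 9 and u'(x)^2 = 36*x**2 - 12*x + 1.
Integrate each monomial from 0 to 3 using ∫_0^3 c·x^n dx = c·3^(n+1)/(n+1):
  ∫_0^3 u(x)^2 dx = ∫_0^3 (9*x^4 - 6*x^3 + 19*x^2 - 6*x + 9) dx. Term by term:
    ∫_0^3 9*x^4 dx = 2187/5;  ∫_0^3 -6*x^3 dx = -243/2;  ∫_0^3 19*x^2 dx = 171;
    ∫_0^3 -6*x dx = -27;  ∫_0^3 9 dx = 27.
  Sum: 2187/5 − 243/2 + 171 − 27 + 27 = 4869/10.
  ∫_0^3 u'(x)^2 dx = ∫_0^3 (36*x^2 - 12*x + 1) dx. Term by term:
    ∫_0^3 36*x^2 dx = 324;  ∫_0^3 -12*x dx = -54;  ∫_0^3 1 dx = 3.
  Sum: 324 − 54 + 3 = 273.
Adding: ||u||_{H^1}^2 = 4869/10 + 273 = 7599/10.


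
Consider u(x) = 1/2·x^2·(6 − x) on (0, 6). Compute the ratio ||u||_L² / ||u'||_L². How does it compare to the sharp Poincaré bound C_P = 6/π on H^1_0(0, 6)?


||u||_L² / ||u'||_L² = 3*sqrt(14)/7 < C_P = 6/π.

u(x) = 1/2·x^2·(6 − x), so u'(x) = 3*x*(4 - x)/2.
u(x) = 1/2·x^2·(6 − x) vanishes at x = 0 and x = 6, so u ∈ H^1_0(0, 6). Differentiate via the product rule and integrate the resulting polynomials term by term.
  ∫_0^6 u² dx = ∫_0^6 (x^6/4 - 3*x^5 + 9*x^4) dx. Term by term:
    ∫_0^6 x^6/4 dx = 69984/7;  ∫_0^6 -3*x^5 dx = -23328;  ∫_0^6 9*x^4 dx = 69984/5.
  Sum: 69984/7 − 23328 + 69984/5 = 23328/35.
  ∫_0^6 (u')² dx = ∫_0^6 (9*x^4/4 - 18*x^3 + 36*x^2) dx. Term by term:
    ∫_0^6 9*x^4/4 dx = 17496/5;  ∫_0^6 -18*x^3 dx = -5832;  ∫_0^6 36*x^2 dx = 2592.
  Sum: 17496/5 − 5832 + 2592 = 1296/5.
∫_0^6 u² dx = 23328/35, so ||u||_L² = 108*sqrt(70)/35.
∫_0^6 (u')² dx = 1296/5, so ||u'||_L² = 36*sqrt(5)/5.
Ratio ||u||_L² / ||u'||_L² = 3*sqrt(14)/7.
Sharp Poincaré constant on H^1_0(0, 6) is C_P = L/π = 6/π, achieved by sin(π/6·x).
A polynomial bump cannot attain the sharp Poincaré constant (only the first sine eigenfunction does), so the ratio is strictly less than C_P, consistent with ||u||_L² ≤ C_P ||u'||_L².


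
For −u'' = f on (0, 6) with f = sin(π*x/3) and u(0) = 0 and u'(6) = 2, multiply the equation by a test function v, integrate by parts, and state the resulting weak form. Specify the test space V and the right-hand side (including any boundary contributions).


V = {v ∈ H^1(0, 6) : v(0) = 0} (test functions vanish at x = 0 where u is specified); weak form: ∫_0^6 u'v' dx = ∫_0^6 (sin(π*x/3)) v dx + 2·v(6) for all v ∈ V.

Multiply both sides by a test function v and integrate from 0 to 6:
  ∫_0^6 −u''(x) v(x) dx = ∫_0^6 f(x) v(x) dx.
Integrate the LHS by parts once:
  ∫_0^6 −u'' v dx = −[u'(x) v(x)]_0^6 + ∫_0^6 u'(x) v'(x) dx.
Thus ∫_0^6 u'(x) v'(x) dx = ∫_0^6 f(x) v(x) dx + [u'(x) v(x)]_0^6.
Choose V so that boundary terms are either known or forced to vanish.
Mixed BC: u(0) = 0 (Dirichlet) and u'(6) = 2 (Neumann). Define V = {v ∈ H^1(0, 6) : v(0) = 0}. Then [u' v]_0^6 = u'(6)·v(6) − u'(0)·0 = 2·v(6).
Weak formulation: find u (satisfying any essential BC) such that ∫_0^6 u'(x) v'(x) dx = ∫_0^6 f v dx + 2·v(6) for all v ∈ V (Dirichlet at 0 absorbed into V; Neumann datum at x = 6 contributes the boundary term).
Substituting f(x) = sin(π*x/3), the right-hand side is ∫_0^6 (sin(π*x/3)) v dx + 2·v(6).


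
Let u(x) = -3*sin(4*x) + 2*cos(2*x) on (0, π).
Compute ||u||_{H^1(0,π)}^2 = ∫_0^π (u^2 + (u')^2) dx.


||u||_{H^1(0,π)}^2 = 173*π/2

u'(x) = -4*sin(2*x) - 12*cos(4*x).
Expand u² and (u')² and integrate term by term on (0, π), using: for integers n ≥ 1, ∫_0^π sin²(nx) dx = ∫_0^π cos²(nx) dx = π/2; for n ≠ n', ∫_0^π sin(nx)sin(n'x) dx = ∫_0^π cos(nx)cos(n'x) dx = 0; and by product-to-sum, ∫_0^π sin(nx)cos(n'x) dx = ½∫_0^π [sin((n+n')x) + sin((n−n')x)] dx, which is 0 when n+n' is even and 2n/(n²−n'²) when n+n' is odd (it need not vanish on (0, π)).
  u² squared terms: (-3)²·∫sin(4x)² dx = 9·π/2 = 9*π/2;  (2)²·∫cos(2x)² dx = 4·π/2 = 2*π.
  u² cross terms: 2·(-3)·(2)·∫sin(4x)·cos(2x) dx = -12·(0) = 0.
  So ∫_0^π u² dx = 9*π/2 + 2*π + 0 = 13*π/2.
  (u')² squared terms: (-12)²·∫cos(4x)² dx = 144·π/2 = 72*π;  (-4)²·∫sin(2x)² dx = 16·π/2 = 8*π.
  (u')² cross terms: 2·(-12)·(-4)·∫cos(4x)·sin(2x) dx = 96·(0) = 0.
  So ∫_0^π (u')² dx = 72*π + 8*π + 0 = 80*π.
||u||_{H^1}^2 = (13*π/2) + (80*π) = 173*π/2.


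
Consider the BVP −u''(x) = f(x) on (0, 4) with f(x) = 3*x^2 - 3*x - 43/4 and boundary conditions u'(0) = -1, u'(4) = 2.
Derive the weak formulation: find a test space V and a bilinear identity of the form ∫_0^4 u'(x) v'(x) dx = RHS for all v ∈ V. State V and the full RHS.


V = H^1(0, 4) (v unrestricted at boundary; u is determined up to an additive constant); weak form: ∫_0^4 u'v' dx = ∫_0^4 (3*x^2 - 3*x - 43/4) v dx + 2·v(4) + v(0) for all v ∈ V.

Multiply both sides by a test function v and integrate from 0 to 4:
  ∫_0^4 −u''(x) v(x) dx = ∫_0^4 f(x) v(x) dx.
Integrate the LHS by parts once:
  ∫_0^4 −u'' v dx = −[u'(x) v(x)]_0^4 + ∫_0^4 u'(x) v'(x) dx.
Thus ∫_0^4 u'(x) v'(x) dx = ∫_0^4 f(x) v(x) dx + [u'(x) v(x)]_0^4.
Choose V so that boundary terms are either known or forced to vanish.
u has inhomogeneous Neumann u'(0) = -1, u'(4) = 2. [u' v]_0^4 = (2)·v(4) − (-1)·v(0) = 2·v(4) + v(0). Take V = H^1(0, 4); boundary term becomes part of RHS.
Weak formulation: find u (satisfying any essential BC) such that ∫_0^4 u'(x) v'(x) dx = ∫_0^4 f v dx + 2·v(4) + v(0) for all v ∈ V (Neumann data are natural BCs: they enter the RHS as boundary terms).
Substituting f(x) = 3*x^2 - 3*x - 43/4, the right-hand side is ∫_0^4 (3*x^2 - 3*x - 43/4) v dx + 2·v(4) + v(0).
Compatibility check (pure Neumann): taking v ≡ 1 ∈ V gives 0 = ∫_0^4 f dx + (2) − (-1), i.e. ∫_0^4 f dx must equal u'(0) − u'(4) = -3. Indeed ∫_0^4 (3*x^2 - 3*x - 43/4) dx = -3, so the data are compatible. The solution is then unique only up to an additive constant (fix it e.g. by requiring ∫_0^4 u dx = 0).


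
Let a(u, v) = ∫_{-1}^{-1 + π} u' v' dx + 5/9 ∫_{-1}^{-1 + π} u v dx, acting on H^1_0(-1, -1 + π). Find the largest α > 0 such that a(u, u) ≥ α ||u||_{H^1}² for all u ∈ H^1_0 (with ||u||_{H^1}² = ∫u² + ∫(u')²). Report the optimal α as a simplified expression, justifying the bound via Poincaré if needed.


α = 7/9

Coercivity of a(·,·) on H^1_0(-1, -1 + π) means a(u, u) ≥ α ||u||_{H^1}² for every u ∈ H^1_0.
The interval has length L = π, and Poincaré/coercivity depend only on L. Here a(u, u) = ∫(u')² + (5/9)·∫u².
Here 0 < c = 5/9 < 1. The condition a(u,u) ≥ α||u||_{H^1}² reads (1−α)∫(u')² ≥ (α−c)∫u². Any admissible α is ≤ 1 (rapidly oscillating u have ∫u²/∫(u')² → 0), and α = 1 would force 0 ≥ (1−c)∫u², impossible since c < 1; so 1−α > 0. By the sharp Poincaré inequality on H^1_0 of an interval of length L, ∫(u')² ≥ (π/L)²∫u² with equality for the first sine mode sin(π(x−x₀)/L) (x₀ the left endpoint), so the inequality holds for all u iff (1−α)(π/L)² ≥ α − c, i.e. α ≤ ((π/L)² + c)/((π/L)² + 1) = (1 + c(L/π)²)/(1 + (L/π)²). With (π/L)² = 1 and c = 5/9, the largest admissible constant is α = ((π/L)² + c)/((π/L)² + 1).
Simplifying, α = 7/9.


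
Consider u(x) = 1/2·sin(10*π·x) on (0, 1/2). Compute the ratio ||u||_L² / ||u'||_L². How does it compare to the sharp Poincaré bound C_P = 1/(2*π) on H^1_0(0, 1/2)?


||u||_L² / ||u'||_L² = 1/(10*π) < C_P = 1/(2*π).

u(x) = 1/2·sin(10*π·x), so u'(x) = 5*π*cos(10*π*x).
Writing u(x) = A·sin(kπx/L) with A = 1/2 and k = 5, use ∫_0^L sin²(kπx/L) dx = L/2 and ∫_0^L cos²(kπx/L) dx = L/2.
u² = 1/4·sin²(10*π·x) and (u')² = 25*π^2·cos²(10*π·x), and each of sin², cos² integrates to L/2 = 1/4 over (0, 1/2).
∫_0^1/2 u² dx = 1/16, so ||u||_L² = 1/4.
∫_0^1/2 (u')² dx = 25*π^2/4, so ||u'||_L² = 5*π/2.
Ratio ||u||_L² / ||u'||_L² = 1/(10*π).
Sharp Poincaré constant on H^1_0(0, 1/2) is C_P = L/π = 1/(2*π), achieved by sin(2*π·x).
This is the k = 5 harmonic; the ratio L/(kπ) is strictly less than C_P = L/π, consistent with the sharp inequality ||u||_L² ≤ C_P ||u'||_L².


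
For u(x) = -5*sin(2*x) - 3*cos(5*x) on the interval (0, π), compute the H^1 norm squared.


||u||_{H^1(0,π)}^2 = -1040/7 + 359*π/2

u'(x) = 15*sin(5*x) - 10*cos(2*x).
Expand u² and (u')² and integrate term by term on (0, π), using: for integers n ≥ 1, ∫_0^π sin²(nx) dx = ∫_0^π cos²(nx) dx = π/2; for n ≠ n', ∫_0^π sin(nx)sin(n'x) dx = ∫_0^π cos(nx)cos(n'x) dx = 0; and by product-to-sum, ∫_0^π sin(nx)cos(n'x) dx = ½∫_0^π [sin((n+n')x) + sin((n−n')x)] dx, which is 0 when n+n' is even and 2n/(n²−n'²) when n+n' is odd (it need not vanish on (0, π)).
  u² squared terms: (-5)²·∫sin(2x)² dx = 25·π/2 = 25*π/2;  (-3)²·∫cos(5x)² dx = 9·π/2 = 9*π/2.
  u² cross terms: 2·(-5)·(-3)·∫sin(2x)·cos(5x) dx = 30·(-4/21) = -40/7.
  So ∫_0^π u² dx = 25*π/2 + 9*π/2 − 40/7 = -40/7 + 17*π.
  (u')² squared terms: (-10)²·∫cos(2x)² dx = 100·π/2 = 50*π;  (15)²·∫sin(5x)² dx = 225·π/2 = 225*π/2.
  (u')² cross terms: 2·(-10)·(15)·∫cos(2x)·sin(5x) dx = -300·(10/21) = -1000/7.
  So ∫_0^π (u')² dx = 50*π + 225*π/2 − 1000/7 = -1000/7 + 325*π/2.
||u||_{H^1}^2 = (-40/7 + 17*π) + (-1000/7 + 325*π/2) = -1040/7 + 359*π/2.


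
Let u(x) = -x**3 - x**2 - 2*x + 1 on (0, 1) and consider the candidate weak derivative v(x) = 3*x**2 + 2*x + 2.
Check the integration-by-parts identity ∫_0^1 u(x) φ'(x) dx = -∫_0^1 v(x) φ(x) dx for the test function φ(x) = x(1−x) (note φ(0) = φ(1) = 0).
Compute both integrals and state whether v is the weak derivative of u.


LHS = 13/20, RHS = -13/20. No, v is not the weak derivative of u.

u(x) = -x**3 - x**2 - 2*x + 1, classical derivative u'(x) = -3*x**2 - 2*x - 2.
φ(x) = x(1−x), so φ'(x) = 1 - 2*x.
Note φ(0) = φ(1) = 0, so the boundary term u·φ vanishes.
LHS = ∫_0^1 u(x) φ'(x) dx = ∫_0^1 (2*x^4 + x^3 + 3*x^2 - 4*x + 1) dx. Term by term:
  ∫_0^1 2*x^4 dx = 2/5;  ∫_0^1 x^3 dx = 1/4;  ∫_0^1 3*x^2 dx = 1;
  ∫_0^1 -4*x dx = -2;  ∫_0^1 1 dx = 1.
Sum: 2/5 + 1/4 + 1 − 2 + 1 = 13/20.
So LHS = 13/20.
∫_0^1 v(x) φ(x) dx = ∫_0^1 (-3*x^4 + x^3 + 2*x) dx. Term by term:
  ∫_0^1 -3*x^4 dx = -3/5;  ∫_0^1 x^3 dx = 1/4;  ∫_0^1 2*x dx = 1.
Sum: -3/5 + 1/4 + 1 = 13/20.
So RHS = -∫_0^1 v(x) φ(x) dx = -13/20.
LHS − RHS = 13/10 ≠ 0, so the identity fails.
(For a valid weak derivative the identity must hold for EVERY test function, in particular this one. The failure shows v is NOT the weak derivative of u.)
Correct weak derivative would be u'(x) = -3*x**2 - 2*x - 2.


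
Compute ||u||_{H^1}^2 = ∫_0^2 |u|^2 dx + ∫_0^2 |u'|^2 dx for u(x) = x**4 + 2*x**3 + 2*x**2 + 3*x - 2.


||u||_{H^1}^2 = 144422/63

The H^1 norm (squared) on an interval (0, L) is
  ||u||_{H^1}^2 = ∫_0^L u(x)^2 dx + ∫_0^L u'(x)^2 dx.
Compute u'(x) = 4*x**3 + 6*x**2 + 4*x + 3.
Then u(x)^2 = x**8 + 4*x**7 + 8*x**6 + 14*x**5 + 12*x**4 + 4*x**3 + x**2 - 12*x + 4 and u'(x)^2 = 16*x**6 + 48*x**5 + 68*x**4 + 72*x**3 + 52*x**2 + 24*x + 9.
Integrate each monomial from 0 to 2 using ∫_0^2 c·x^n dx = c·2^(n+1)/(n+1):
  ∫_0^2 u(x)^2 dx = ∫_0^2 (x^8 + 4*x^7 + 8*x^6 + 14*x^5 + 12*x^4 + 4*x^3 + x^2 - 12*x + 4) dx. Term by term:
    ∫_0^2 x^8 dx = 512/9;  ∫_0^2 4*x^7 dx = 128;  ∫_0^2 8*x^6 dx = 1024/7;
    ∫_0^2 14*x^5 dx = 448/3;  ∫_0^2 12*x^4 dx = 384/5;  ∫_0^2 4*x^3 dx = 16;
    ∫_0^2 x^2 dx = 8/3;  ∫_0^2 -12*x dx = -24;  ∫_0^2 4 dx = 8.
  Sum: 512/9 + 128 + 1024/7 + 448/3 + 384/5 + 16 + 8/3 − 24 + 8 = 176392/315.
  ∫_0^2 u'(x)^2 dx = ∫_0^2 (16*x^6 + 48*x^5 + 68*x^4 + 72*x^3 + 52*x^2 + 24*x + 9) dx. Term by term:
    ∫_0^2 16*x^6 dx = 2048/7;  ∫_0^2 48*x^5 dx = 512;  ∫_0^2 68*x^4 dx = 2176/5;
    ∫_0^2 72*x^3 dx = 288;  ∫_0^2 52*x^2 dx = 416/3;  ∫_0^2 24*x dx = 48;
    ∫_0^2 9 dx = 18.
  Sum: 2048/7 + 512 + 2176/5 + 288 + 416/3 + 48 + 18 = 181906/105.
Adding: ||u||_{H^1}^2 = 176392/315 + 181906/105 = 144422/63.
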